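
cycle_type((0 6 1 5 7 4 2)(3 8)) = 2.7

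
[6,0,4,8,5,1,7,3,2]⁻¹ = [1,5,8,7,2,4,0,6,3]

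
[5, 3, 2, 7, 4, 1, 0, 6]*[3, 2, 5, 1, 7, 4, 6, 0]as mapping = [0→4, 1→1, 2→5, 3→0, 4→7, 5→2, 6→3, 7→6]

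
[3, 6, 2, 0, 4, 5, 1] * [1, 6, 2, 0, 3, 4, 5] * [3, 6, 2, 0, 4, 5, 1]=[3, 5, 2, 6, 0, 4, 1]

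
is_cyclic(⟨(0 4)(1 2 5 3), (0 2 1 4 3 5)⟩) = no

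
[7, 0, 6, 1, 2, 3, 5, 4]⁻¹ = [1, 3, 4, 5, 7, 6, 2, 0]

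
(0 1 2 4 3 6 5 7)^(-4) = (0 3)(1 6)(2 5)(4 7)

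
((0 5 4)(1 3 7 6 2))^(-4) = (0 4 5)(1 3 7 6 2)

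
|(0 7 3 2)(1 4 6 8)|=4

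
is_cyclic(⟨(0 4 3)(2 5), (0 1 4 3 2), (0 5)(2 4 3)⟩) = no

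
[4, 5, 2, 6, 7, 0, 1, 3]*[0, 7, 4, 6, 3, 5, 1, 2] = [3, 5, 4, 1, 2, 0, 7, 6]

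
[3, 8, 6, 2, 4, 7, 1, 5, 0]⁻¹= [8, 6, 3, 0, 4, 7, 2, 5, 1]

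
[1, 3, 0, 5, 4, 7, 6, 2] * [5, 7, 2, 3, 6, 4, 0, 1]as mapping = [0→7, 1→3, 2→5, 3→4, 4→6, 5→1, 6→0, 7→2]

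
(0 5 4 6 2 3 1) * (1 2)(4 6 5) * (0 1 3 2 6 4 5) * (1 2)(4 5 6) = (0 6 3 4)(1 2)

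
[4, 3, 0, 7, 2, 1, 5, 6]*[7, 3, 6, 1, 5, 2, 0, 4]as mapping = [0→5, 1→1, 2→7, 3→4, 4→6, 5→3, 6→2, 7→0]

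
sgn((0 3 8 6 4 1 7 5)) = -1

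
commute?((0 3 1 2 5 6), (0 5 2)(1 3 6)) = no:(0 3 1 2 5 6) * (0 5 2)(1 3 6) = (0 6 5 1), (0 5 2)(1 3 6) * (0 3 1 2 5 6) = (0 6 2 3)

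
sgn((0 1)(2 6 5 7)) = 1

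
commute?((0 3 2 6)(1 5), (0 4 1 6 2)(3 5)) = no:(0 3 2 6)(1 5)*(0 4 1 6 2)(3 5) = (0 5 6 4 1 3), (0 4 1 6 2)(3 5)*(0 3 2 6)(1 5) = (0 4 5 2 3 1)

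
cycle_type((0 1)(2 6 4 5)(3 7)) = 2^2.4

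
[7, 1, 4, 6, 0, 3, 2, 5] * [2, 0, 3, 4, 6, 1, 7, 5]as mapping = [0→5, 1→0, 2→6, 3→7, 4→2, 5→4, 6→3, 7→1]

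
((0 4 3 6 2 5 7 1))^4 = (0 2)(1 6)(3 7)(4 5)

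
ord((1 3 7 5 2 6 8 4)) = 8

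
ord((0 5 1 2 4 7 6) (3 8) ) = 14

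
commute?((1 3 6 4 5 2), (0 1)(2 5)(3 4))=no:(1 3 6 4 5 2)*(0 1)(2 5)(3 4)=(0 1 4 2)(3 6), (0 1)(2 5)(3 4)*(1 3 6 4 5 2)=(0 3 5 1)(4 6)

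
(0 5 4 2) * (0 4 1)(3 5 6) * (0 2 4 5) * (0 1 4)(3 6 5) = (0 5 4)(1 2 3)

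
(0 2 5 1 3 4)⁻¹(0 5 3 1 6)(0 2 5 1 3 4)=(1 4 3 6 2)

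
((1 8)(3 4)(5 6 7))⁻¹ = (1 8)(3 4)(5 7 6)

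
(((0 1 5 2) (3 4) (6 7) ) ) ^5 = (0 1 5 2) (3 4) (6 7) 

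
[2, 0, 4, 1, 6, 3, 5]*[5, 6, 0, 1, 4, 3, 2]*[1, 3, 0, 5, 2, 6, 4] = [1, 6, 2, 4, 0, 3, 5]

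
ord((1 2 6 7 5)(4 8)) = 10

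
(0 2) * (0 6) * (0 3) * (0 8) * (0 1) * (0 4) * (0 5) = (0 2 6 3 8 1 4 5)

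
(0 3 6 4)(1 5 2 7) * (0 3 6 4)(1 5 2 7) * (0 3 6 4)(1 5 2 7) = (0 4 6 3)(1 7 2 5)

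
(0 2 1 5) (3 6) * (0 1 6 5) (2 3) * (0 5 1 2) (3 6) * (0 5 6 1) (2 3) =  (0 1 6 5 3) 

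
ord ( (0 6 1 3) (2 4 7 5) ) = 4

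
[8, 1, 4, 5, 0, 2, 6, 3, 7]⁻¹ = [4, 1, 5, 7, 2, 3, 6, 8, 0]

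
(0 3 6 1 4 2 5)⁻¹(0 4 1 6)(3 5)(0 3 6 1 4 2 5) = (0 6)(1 3 2 4)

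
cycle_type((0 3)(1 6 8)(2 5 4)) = 2.3^2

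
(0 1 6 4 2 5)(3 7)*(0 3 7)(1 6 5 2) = (0 6 4 1 5 3)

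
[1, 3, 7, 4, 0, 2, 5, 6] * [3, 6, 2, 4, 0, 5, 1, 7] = [6, 4, 7, 0, 3, 2, 5, 1]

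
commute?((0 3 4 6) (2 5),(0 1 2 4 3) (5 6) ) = no:(0 3 4 6) (2 5)*(0 1 2 4 3) (5 6) = (1 2 6) (4 5),(0 1 2 4 3) (5 6)*(0 3 4 6) (2 5) = (0 1 5) (2 6) 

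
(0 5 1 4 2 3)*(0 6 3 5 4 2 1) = (0 4 1 2 5)(3 6)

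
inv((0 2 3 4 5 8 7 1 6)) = (0 6 1 7 8 5 4 3 2)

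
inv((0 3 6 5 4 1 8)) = (0 8 1 4 5 6 3)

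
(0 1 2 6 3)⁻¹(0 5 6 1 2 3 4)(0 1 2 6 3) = (0 4 1 5 3 2 6)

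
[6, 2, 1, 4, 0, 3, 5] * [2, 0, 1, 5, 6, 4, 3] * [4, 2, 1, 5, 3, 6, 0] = [5, 2, 4, 0, 1, 6, 3]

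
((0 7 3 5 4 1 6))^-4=(0 5 6 3 1 7 4)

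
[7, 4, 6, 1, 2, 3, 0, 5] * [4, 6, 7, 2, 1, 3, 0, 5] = [5, 1, 0, 6, 7, 2, 4, 3]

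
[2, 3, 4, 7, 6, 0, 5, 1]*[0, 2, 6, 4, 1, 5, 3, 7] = [6, 4, 1, 7, 3, 0, 5, 2]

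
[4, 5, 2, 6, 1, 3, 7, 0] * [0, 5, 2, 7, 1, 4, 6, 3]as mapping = [0→1, 1→4, 2→2, 3→6, 4→5, 5→7, 6→3, 7→0]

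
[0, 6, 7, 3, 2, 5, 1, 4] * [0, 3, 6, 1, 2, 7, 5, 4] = [0, 5, 4, 1, 6, 7, 3, 2]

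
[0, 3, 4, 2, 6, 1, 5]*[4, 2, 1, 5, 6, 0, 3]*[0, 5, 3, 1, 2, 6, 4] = [2, 6, 4, 5, 1, 3, 0]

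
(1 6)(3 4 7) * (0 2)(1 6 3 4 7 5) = (0 2)(1 3 7 4 5)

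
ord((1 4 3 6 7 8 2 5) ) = 8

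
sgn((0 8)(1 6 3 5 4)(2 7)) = 1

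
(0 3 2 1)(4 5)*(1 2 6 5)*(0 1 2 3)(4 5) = (2 3 6 4)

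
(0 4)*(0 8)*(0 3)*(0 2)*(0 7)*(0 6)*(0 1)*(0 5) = (0 4 8 3 2 7 6 1 5)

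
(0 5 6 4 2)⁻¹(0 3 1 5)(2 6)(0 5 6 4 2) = (0 4)(1 6 5 3)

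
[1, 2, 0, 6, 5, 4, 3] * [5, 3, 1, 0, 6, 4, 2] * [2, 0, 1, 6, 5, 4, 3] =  [6, 0, 4, 1, 5, 3, 2]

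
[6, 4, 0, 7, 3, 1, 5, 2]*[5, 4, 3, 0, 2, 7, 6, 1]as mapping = [0→6, 1→2, 2→5, 3→1, 4→0, 5→4, 6→7, 7→3]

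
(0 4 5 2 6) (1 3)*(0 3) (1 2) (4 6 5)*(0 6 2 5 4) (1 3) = (0 2 4) (1 6) (3 5) 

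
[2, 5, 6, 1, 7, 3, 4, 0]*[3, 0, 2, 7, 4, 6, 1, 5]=[2, 6, 1, 0, 5, 7, 4, 3]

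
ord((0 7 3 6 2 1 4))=7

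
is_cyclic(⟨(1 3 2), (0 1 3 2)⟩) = no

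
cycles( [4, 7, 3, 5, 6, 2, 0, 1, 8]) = (0 4 6)(1 7)(2 3 5)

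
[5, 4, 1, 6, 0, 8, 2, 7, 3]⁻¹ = [4, 2, 6, 8, 1, 0, 3, 7, 5]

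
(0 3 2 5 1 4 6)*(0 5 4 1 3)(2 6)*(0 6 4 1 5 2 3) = (0 6 2 1 5)(3 4)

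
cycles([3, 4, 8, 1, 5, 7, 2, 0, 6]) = (0 3 1 4 5 7)(2 8 6)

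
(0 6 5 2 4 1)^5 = (0 1 4 2 5 6)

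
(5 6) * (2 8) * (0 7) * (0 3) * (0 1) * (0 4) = (0 7 3 1 4)(2 8)(5 6)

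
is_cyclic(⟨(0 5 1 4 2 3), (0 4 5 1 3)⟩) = no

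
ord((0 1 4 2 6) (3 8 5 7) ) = 20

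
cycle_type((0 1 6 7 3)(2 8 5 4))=4.5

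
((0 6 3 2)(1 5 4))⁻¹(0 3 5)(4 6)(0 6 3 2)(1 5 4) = (1 3)(2 4 6)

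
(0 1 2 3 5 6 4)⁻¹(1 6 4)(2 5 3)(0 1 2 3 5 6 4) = (0 2 4)(3 6 5)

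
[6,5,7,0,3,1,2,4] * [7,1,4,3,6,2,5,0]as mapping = [0→5,1→2,2→0,3→7,4→3,5→1,6→4,7→6]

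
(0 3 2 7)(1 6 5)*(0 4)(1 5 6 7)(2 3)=(0 2 1 7 4)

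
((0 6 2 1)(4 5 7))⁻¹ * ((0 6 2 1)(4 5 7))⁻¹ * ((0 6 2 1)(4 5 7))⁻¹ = (0 6 2 1)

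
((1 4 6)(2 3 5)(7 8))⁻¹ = (1 6 4)(2 5 3)(7 8)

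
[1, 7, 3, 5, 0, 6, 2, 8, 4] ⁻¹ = [4, 0, 6, 2, 8, 3, 5, 1, 7] 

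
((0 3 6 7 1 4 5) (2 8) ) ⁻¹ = (0 5 4 1 7 6 3) (2 8) 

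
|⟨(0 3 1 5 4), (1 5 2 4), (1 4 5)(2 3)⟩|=720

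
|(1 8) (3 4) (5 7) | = 2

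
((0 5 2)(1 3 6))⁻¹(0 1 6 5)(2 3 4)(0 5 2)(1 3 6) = (0 6 4)(1 2 5 3)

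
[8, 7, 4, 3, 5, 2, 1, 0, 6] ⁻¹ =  [7, 6, 5, 3, 2, 4, 8, 1, 0] 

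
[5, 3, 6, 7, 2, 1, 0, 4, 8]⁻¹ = [6, 5, 4, 1, 7, 0, 2, 3, 8]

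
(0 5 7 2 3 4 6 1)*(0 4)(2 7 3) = (0 5 3)(1 4 6)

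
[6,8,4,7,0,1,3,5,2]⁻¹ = [4,5,8,6,2,7,0,3,1]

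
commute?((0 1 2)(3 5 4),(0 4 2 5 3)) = no:(0 1 2)(3 5 4) * (0 4 2 5 3) = (0 1 5 2 4),(0 4 2 5 3) * (0 1 2)(3 5 4) = (0 3 1 2 4)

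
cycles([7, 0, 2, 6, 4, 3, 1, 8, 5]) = (0 7 8 5 3 6 1)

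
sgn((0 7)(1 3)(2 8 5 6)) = -1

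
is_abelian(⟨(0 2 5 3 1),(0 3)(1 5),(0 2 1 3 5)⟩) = no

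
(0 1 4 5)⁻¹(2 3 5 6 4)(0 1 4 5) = (0 6 5 2 3)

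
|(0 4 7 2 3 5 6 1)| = 8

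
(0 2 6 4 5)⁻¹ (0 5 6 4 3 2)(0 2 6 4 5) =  (0 4 5 3 6 2)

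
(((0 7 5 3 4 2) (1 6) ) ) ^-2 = (0 4 5) (2 3 7) 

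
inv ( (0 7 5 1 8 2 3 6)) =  (0 6 3 2 8 1 5 7)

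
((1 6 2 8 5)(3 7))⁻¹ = (1 5 8 2 6)(3 7)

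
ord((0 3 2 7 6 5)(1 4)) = 6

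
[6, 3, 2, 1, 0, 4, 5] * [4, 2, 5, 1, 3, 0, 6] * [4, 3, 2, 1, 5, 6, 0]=[0, 3, 6, 2, 5, 1, 4]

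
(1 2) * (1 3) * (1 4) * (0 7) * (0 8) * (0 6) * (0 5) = (0 7 8 6 5)(1 2 3 4)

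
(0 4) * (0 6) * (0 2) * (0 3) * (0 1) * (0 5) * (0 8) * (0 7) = (0 4 6 2 3 1 5 8 7)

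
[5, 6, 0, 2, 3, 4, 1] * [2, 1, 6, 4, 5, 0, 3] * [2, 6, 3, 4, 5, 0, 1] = [2, 4, 3, 1, 5, 0, 6]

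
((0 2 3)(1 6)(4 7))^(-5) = (0 2 3)(1 6)(4 7)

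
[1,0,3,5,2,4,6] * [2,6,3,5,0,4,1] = [6,2,5,4,3,0,1]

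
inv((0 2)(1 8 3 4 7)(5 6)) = (0 2)(1 7 4 3 8)(5 6)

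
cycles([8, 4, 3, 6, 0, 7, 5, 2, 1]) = (0 8 1 4)(2 3 6 5 7)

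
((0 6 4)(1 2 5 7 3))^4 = (0 6 4)(1 3 7 5 2)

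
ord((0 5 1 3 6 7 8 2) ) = 8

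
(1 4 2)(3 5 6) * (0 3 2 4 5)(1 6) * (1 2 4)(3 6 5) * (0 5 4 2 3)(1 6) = (0 1)(2 4 6)(3 5)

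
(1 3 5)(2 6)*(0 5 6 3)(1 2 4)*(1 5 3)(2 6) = (0 3 2 1)(4 5 6)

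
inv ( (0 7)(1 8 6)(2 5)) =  (0 7)(1 6 8)(2 5)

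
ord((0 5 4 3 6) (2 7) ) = 10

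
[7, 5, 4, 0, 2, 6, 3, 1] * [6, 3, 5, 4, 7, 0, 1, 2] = [2, 0, 7, 6, 5, 1, 4, 3]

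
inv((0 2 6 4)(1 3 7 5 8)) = (0 4 6 2)(1 8 5 7 3)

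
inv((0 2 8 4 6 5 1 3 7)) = (0 7 3 1 5 6 4 8 2)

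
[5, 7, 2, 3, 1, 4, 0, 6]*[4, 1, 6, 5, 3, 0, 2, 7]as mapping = [0→0, 1→7, 2→6, 3→5, 4→1, 5→3, 6→4, 7→2]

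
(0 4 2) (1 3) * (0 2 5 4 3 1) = (0 3) (4 5) 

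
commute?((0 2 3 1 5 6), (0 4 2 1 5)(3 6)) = no:(0 2 3 1 5 6) * (0 4 2 1 5)(3 6) = (0 1)(2 6 4)(3 5), (0 4 2 1 5)(3 6) * (0 2 3 1 5 6) = (0 4 3)(1 6)(2 5)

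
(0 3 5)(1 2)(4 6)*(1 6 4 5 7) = (0 3 7 1 2 6 5)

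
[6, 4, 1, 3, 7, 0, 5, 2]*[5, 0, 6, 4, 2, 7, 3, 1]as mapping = [0→3, 1→2, 2→0, 3→4, 4→1, 5→5, 6→7, 7→6]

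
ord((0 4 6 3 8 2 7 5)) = 8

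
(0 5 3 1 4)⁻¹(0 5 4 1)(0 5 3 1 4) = (0 4 5 3)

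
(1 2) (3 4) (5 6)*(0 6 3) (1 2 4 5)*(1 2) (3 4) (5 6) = (0 5 4) (1 3 6 2) 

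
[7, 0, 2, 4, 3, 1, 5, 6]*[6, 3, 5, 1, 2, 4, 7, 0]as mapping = [0→0, 1→6, 2→5, 3→2, 4→1, 5→3, 6→4, 7→7]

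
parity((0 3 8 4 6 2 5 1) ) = odd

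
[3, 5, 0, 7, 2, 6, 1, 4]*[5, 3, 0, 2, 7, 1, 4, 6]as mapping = [0→2, 1→1, 2→5, 3→6, 4→0, 5→4, 6→3, 7→7]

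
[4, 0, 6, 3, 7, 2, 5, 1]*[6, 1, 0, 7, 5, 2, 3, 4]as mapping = [0→5, 1→6, 2→3, 3→7, 4→4, 5→0, 6→2, 7→1]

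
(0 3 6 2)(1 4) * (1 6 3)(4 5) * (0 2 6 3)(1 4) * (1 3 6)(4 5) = (0 5 3)(1 4 6)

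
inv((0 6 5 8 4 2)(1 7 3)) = (0 2 4 8 5 6)(1 3 7)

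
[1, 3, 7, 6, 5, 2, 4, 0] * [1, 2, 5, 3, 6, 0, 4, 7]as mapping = [0→2, 1→3, 2→7, 3→4, 4→0, 5→5, 6→6, 7→1]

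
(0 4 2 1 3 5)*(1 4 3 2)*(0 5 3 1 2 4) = (0 1 4 2) 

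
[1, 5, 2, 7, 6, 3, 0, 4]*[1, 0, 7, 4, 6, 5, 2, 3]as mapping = [0→0, 1→5, 2→7, 3→3, 4→2, 5→4, 6→1, 7→6]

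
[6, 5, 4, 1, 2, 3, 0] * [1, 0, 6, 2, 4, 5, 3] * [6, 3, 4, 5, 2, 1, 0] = [5, 1, 2, 6, 0, 4, 3]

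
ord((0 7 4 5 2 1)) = 6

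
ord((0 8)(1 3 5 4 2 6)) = 6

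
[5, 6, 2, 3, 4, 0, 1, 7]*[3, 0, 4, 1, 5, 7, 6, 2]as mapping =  [0→7, 1→6, 2→4, 3→1, 4→5, 5→3, 6→0, 7→2]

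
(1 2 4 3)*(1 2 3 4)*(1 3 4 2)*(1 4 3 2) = (1 3 4)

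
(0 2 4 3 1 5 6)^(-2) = (0 5 3 2 6 1 4)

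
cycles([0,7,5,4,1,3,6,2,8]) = (1 7 2 5 3 4)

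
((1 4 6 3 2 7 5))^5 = (1 7 3 4 5 2 6)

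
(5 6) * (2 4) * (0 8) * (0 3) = (0 8 3)(2 4)(5 6)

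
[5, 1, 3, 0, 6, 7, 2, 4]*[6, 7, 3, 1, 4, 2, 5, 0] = [2, 7, 1, 6, 5, 0, 3, 4]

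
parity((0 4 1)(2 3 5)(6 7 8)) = even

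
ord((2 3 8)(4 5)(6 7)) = 6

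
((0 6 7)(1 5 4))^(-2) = (0 6 7)(1 5 4)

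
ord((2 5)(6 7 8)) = 6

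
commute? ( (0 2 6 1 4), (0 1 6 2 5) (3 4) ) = no: (0 2 6 1 4)*(0 1 6 2 5) (3 4) = (0 5) (1 3 4), (0 1 6 2 5) (3 4)*(0 2 6 1 4) = (0 4 3) (2 5) 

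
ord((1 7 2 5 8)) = 5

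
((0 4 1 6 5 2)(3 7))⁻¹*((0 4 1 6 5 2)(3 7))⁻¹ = (0 5 1)(2 6 4)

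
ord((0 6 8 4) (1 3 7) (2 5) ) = 12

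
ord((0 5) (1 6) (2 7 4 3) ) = 4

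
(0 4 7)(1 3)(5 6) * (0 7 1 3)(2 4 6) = (0 6 5 2 4 1)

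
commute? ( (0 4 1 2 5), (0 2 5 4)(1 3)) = no: (0 4 1 2 5)*(0 2 5 4)(1 3) = (1 5 2 4 3), (0 2 5 4)(1 3)*(0 4 1 2 5) = (0 5 1 3 2)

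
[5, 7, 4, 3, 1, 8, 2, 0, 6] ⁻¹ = [7, 4, 6, 3, 2, 0, 8, 1, 5] 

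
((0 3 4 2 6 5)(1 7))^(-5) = (0 3 4 2 6 5)(1 7)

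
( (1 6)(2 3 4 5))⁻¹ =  (1 6)(2 5 4 3)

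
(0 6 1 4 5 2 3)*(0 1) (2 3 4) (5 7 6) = (0 5 3 1 2 4 7 6) 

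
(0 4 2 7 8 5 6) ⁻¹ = (0 6 5 8 7 2 4) 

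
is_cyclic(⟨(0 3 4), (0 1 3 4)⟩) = no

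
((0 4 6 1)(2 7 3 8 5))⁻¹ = (0 1 6 4)(2 5 8 3 7)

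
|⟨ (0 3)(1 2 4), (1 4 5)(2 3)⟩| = 720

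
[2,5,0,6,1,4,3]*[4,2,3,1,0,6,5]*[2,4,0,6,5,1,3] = [6,3,5,1,0,2,4]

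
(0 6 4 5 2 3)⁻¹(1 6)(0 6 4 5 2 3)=(1 4)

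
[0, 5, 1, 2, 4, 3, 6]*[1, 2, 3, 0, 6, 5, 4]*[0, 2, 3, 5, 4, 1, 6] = [2, 1, 3, 5, 6, 0, 4]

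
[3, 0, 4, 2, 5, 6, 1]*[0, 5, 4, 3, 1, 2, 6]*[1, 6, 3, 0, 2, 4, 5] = [0, 1, 6, 2, 3, 5, 4]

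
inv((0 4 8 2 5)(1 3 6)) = (0 5 2 8 4)(1 6 3)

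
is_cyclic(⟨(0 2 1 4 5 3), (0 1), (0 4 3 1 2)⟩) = no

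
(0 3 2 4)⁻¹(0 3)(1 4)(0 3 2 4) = (0 1)(2 3)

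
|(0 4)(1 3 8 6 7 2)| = 6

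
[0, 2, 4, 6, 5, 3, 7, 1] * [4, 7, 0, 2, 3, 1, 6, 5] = [4, 0, 3, 6, 1, 2, 5, 7]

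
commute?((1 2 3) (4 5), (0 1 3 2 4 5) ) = no:(1 2 3) (4 5) * (0 1 3 2 4 5) = (0 1 4), (0 1 3 2 4 5) * (1 2 3) (4 5) = (0 2 5) 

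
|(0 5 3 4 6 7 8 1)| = 8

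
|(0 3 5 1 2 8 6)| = 7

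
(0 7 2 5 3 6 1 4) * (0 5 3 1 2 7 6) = (0 6 2 3)(1 4 5)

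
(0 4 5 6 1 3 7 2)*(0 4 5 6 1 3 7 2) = (0 5 1 7)(2 4 6 3)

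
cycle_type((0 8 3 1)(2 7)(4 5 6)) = 2.3.4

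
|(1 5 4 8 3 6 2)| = 7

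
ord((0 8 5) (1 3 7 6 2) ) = 15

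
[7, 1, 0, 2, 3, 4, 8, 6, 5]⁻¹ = [2, 1, 3, 4, 5, 8, 7, 0, 6]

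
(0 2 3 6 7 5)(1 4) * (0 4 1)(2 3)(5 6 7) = (0 3 7 6 5 4)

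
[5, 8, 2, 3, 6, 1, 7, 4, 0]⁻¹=[8, 5, 2, 3, 7, 0, 4, 6, 1]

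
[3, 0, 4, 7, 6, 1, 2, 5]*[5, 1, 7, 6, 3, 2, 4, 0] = [6, 5, 3, 0, 4, 1, 7, 2]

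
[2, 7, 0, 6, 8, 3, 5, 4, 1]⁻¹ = [2, 8, 0, 5, 7, 6, 3, 1, 4]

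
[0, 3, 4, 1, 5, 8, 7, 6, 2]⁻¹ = [0, 3, 8, 1, 2, 4, 7, 6, 5]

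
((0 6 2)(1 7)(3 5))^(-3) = (1 7)(3 5)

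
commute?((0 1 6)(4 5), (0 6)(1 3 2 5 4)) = no:(0 1 6)(4 5)*(0 6)(1 3 2 5 4) = (0 3 2 5 1), (0 6)(1 3 2 5 4)*(0 1 6)(4 5) = (1 3 2 4 6)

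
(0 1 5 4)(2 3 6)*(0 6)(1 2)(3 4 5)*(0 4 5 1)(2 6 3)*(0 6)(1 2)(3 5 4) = (2 4 5)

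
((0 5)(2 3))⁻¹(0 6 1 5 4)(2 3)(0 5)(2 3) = (0 4 5 6 1)(2 3)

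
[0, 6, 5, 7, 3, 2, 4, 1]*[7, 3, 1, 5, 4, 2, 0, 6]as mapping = [0→7, 1→0, 2→2, 3→6, 4→5, 5→1, 6→4, 7→3]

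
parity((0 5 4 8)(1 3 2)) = odd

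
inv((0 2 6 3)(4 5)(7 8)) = (0 3 6 2)(4 5)(7 8)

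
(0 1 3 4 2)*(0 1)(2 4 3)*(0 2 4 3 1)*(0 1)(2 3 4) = (0 3)(1 2)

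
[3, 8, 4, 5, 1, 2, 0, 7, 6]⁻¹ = [6, 4, 5, 0, 2, 3, 8, 7, 1]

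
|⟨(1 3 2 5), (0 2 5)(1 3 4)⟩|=24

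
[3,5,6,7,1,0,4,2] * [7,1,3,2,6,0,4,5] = [2,0,4,5,1,7,6,3]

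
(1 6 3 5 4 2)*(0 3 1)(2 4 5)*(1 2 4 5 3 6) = (0 6 2)(3 4 5)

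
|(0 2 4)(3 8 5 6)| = 12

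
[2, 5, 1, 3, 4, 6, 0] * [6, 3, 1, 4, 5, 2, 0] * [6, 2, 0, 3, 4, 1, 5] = [2, 0, 3, 4, 1, 6, 5]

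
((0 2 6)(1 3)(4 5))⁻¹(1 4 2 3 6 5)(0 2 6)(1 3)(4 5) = (0 4 3 5 6 1)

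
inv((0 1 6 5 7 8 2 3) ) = (0 3 2 8 7 5 6 1) 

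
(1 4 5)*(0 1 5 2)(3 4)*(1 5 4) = (0 5 4 2)(1 3)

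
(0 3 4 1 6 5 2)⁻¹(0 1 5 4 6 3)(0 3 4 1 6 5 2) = (1 5 4 3 6 2)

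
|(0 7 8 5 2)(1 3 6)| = 15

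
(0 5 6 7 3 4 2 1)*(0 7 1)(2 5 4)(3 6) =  (0 4 5 3 2)(1 7 6)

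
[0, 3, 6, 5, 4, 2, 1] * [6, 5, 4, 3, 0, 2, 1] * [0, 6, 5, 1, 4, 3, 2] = [2, 1, 6, 5, 0, 4, 3]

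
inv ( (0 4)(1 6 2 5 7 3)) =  (0 4)(1 3 7 5 2 6)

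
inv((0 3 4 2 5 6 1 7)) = (0 7 1 6 5 2 4 3)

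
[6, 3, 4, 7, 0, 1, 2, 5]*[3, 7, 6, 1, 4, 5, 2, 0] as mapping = [0→2, 1→1, 2→4, 3→0, 4→3, 5→7, 6→6, 7→5] 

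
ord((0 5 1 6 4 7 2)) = 7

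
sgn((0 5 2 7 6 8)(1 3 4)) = -1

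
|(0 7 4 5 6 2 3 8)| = 8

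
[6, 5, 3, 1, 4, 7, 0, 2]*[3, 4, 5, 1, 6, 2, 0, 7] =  [0, 2, 1, 4, 6, 7, 3, 5]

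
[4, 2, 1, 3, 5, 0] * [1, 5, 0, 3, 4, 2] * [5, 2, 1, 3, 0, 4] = [0, 5, 4, 3, 1, 2]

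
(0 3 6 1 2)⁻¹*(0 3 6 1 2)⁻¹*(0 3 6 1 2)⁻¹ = (0 6 2 3 1)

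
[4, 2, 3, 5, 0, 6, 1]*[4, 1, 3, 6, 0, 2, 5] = [0, 3, 6, 2, 4, 5, 1]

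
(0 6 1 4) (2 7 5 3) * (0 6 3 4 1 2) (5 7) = (0 3) (2 5 4 6) 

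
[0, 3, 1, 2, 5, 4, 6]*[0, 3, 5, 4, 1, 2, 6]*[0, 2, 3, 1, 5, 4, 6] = [0, 5, 1, 4, 3, 2, 6]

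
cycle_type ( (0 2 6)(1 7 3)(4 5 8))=3^3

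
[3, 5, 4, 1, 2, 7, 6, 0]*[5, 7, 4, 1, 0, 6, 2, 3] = [1, 6, 0, 7, 4, 3, 2, 5]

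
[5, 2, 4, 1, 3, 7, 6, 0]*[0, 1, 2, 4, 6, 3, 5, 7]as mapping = [0→3, 1→2, 2→6, 3→1, 4→4, 5→7, 6→5, 7→0]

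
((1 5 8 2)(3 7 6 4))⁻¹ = (1 2 8 5)(3 4 6 7)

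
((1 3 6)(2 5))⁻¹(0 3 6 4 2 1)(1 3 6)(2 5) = (0 6 1 4 5 3)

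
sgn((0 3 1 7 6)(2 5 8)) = 1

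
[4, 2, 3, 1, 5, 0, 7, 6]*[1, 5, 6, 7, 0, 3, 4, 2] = [0, 6, 7, 5, 3, 1, 2, 4]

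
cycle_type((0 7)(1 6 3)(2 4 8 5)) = 2.3.4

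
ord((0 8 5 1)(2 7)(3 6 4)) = 12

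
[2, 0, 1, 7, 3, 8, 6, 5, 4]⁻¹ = [1, 2, 0, 4, 8, 7, 6, 3, 5]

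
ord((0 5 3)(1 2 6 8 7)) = 15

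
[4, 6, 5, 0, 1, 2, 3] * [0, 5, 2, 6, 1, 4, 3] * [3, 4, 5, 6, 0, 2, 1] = [4, 6, 0, 3, 2, 5, 1]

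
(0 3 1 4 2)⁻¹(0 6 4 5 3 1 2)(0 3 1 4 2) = (0 3 6 2 5 1 4)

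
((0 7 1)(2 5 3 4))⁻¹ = (0 1 7)(2 4 3 5)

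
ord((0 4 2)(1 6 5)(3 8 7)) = 3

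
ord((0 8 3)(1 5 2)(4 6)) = 6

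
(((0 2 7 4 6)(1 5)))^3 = (0 4 2 6 7)(1 5)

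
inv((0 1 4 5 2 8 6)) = (0 6 8 2 5 4 1)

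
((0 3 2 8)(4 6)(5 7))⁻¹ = (0 8 2 3)(4 6)(5 7)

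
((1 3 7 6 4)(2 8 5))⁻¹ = (1 4 6 7 3)(2 5 8)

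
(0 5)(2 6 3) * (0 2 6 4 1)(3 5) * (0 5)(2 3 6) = (0 6)(1 5 3 2 4)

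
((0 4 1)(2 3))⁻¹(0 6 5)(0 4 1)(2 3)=(4 6 5)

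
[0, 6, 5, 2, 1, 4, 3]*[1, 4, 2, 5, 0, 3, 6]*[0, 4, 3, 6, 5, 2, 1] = [4, 1, 6, 3, 5, 0, 2]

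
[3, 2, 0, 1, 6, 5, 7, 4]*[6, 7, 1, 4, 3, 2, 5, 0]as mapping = [0→4, 1→1, 2→6, 3→7, 4→5, 5→2, 6→0, 7→3]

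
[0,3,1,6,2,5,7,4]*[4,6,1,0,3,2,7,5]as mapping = [0→4,1→0,2→6,3→7,4→1,5→2,6→5,7→3]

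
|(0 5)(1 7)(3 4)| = 2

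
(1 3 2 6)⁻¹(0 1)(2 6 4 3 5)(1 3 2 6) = (0 3)(1 4 2 5 6)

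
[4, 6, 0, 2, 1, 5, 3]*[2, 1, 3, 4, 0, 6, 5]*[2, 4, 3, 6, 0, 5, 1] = [2, 5, 3, 6, 4, 1, 0]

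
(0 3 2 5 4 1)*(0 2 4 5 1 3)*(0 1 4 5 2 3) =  (0 1 3 5 2 4)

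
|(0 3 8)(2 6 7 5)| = 12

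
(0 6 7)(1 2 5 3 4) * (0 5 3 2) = (0 6 7 5 2 3 4 1)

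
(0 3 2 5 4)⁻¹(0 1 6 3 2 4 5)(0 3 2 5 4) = (0 4 3 1 6 2 5)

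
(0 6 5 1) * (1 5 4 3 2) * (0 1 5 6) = (2 5 6 4 3)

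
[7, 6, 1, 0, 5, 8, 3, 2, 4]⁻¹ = [3, 2, 7, 6, 8, 4, 1, 0, 5]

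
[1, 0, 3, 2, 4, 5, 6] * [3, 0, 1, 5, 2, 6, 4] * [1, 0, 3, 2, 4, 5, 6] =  [1, 2, 5, 0, 3, 6, 4]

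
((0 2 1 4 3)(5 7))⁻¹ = (0 3 4 1 2)(5 7)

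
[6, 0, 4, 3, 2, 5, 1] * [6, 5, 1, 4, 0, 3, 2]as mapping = [0→2, 1→6, 2→0, 3→4, 4→1, 5→3, 6→5]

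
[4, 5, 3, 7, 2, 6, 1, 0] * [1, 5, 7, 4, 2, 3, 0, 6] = [2, 3, 4, 6, 7, 0, 5, 1]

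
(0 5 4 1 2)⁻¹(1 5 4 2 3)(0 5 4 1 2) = (0 3 2 4 1)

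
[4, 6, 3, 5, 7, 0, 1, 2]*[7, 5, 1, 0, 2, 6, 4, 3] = [2, 4, 0, 6, 3, 7, 5, 1]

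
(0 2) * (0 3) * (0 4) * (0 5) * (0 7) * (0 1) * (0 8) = (0 2 3 4 5 7 1 8)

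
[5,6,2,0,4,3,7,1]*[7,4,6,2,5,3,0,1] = [3,0,6,7,5,2,1,4]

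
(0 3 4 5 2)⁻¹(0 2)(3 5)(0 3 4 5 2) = (0 3)(2 4)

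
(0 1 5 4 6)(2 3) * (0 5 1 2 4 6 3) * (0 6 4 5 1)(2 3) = (0 3 5 4 2 6 1)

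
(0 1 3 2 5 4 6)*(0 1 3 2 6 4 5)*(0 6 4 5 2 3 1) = (0 1 3 4 5 2 6) 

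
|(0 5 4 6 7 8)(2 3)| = 6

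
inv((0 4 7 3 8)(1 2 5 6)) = (0 8 3 7 4)(1 6 5 2)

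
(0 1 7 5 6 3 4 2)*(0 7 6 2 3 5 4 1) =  (1 6 5 2 7 4 3)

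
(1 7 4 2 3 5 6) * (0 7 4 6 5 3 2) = (0 7 6 1 4)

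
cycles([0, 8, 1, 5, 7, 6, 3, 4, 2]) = (1 8 2)(3 5 6)(4 7)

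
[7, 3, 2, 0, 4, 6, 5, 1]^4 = [0, 1, 2, 3, 4, 5, 6, 7]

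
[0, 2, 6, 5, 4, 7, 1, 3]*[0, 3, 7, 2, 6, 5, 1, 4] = [0, 7, 1, 5, 6, 4, 3, 2]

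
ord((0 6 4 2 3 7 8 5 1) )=9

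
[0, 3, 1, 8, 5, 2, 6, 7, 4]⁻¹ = [0, 2, 5, 1, 8, 4, 6, 7, 3]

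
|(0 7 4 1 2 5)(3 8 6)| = 6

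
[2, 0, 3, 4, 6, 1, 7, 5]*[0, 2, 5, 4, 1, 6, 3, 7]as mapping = [0→5, 1→0, 2→4, 3→1, 4→3, 5→2, 6→7, 7→6]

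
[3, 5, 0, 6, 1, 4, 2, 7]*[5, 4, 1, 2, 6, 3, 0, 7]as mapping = [0→2, 1→3, 2→5, 3→0, 4→4, 5→6, 6→1, 7→7]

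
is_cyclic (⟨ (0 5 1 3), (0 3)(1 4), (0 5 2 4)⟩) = no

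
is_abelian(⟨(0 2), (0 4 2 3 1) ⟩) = no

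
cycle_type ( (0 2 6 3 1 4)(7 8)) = 2.6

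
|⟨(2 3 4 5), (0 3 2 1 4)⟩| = 720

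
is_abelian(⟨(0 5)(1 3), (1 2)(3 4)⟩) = no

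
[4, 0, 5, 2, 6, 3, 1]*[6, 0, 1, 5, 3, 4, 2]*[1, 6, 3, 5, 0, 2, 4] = [5, 4, 0, 6, 3, 2, 1]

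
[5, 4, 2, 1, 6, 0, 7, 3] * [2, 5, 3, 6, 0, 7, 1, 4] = [7, 0, 3, 5, 1, 2, 4, 6]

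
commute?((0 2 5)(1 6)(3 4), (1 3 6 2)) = no:(0 2 5)(1 6)(3 4)*(1 3 6 2) = (0 1 2 5)(3 4 6), (1 3 6 2)*(0 2 5)(1 6)(3 4) = (0 2 6 5)(1 4 3)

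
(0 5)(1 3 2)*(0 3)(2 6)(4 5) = (0 4 5 3 6 2 1)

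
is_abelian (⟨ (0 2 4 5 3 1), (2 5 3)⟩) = no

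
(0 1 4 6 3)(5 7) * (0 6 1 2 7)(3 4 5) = (0 2 7 3 6 4 1 5)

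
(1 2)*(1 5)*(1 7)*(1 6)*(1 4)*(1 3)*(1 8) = (1 2 5 7 6 4 3 8)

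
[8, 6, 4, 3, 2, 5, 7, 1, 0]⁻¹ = [8, 7, 4, 3, 2, 5, 1, 6, 0]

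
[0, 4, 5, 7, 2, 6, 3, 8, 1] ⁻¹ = [0, 8, 4, 6, 1, 2, 5, 3, 7] 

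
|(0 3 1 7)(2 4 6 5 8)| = 20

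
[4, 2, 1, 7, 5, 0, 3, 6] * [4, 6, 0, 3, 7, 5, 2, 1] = [7, 0, 6, 1, 5, 4, 3, 2]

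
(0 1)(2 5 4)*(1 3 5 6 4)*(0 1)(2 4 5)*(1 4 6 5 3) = (0 1 4 6 3 2 5)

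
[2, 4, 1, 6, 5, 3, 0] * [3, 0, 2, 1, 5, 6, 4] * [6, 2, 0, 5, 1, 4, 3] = [0, 4, 6, 1, 3, 2, 5]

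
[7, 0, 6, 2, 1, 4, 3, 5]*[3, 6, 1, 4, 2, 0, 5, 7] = [7, 3, 5, 1, 6, 2, 4, 0]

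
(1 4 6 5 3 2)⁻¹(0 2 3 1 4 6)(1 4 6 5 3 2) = (0 1 2 4 6 5)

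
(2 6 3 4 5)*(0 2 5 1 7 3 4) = (0 2 6 4 1 7 3)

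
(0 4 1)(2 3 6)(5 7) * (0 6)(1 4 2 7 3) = (0 2 1 6 7 5 3)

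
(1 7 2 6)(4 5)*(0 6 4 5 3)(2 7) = (0 6 1 2 4 3)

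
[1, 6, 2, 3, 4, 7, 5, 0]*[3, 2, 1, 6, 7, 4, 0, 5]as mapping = [0→2, 1→0, 2→1, 3→6, 4→7, 5→5, 6→4, 7→3]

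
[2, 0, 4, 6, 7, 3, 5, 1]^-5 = [0, 1, 2, 6, 4, 3, 5, 7]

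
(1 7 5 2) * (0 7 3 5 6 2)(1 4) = (0 7 6 2 4 1 3 5)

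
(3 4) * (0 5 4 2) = (0 5 4 3 2)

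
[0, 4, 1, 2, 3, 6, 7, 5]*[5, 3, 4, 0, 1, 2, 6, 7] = [5, 1, 3, 4, 0, 6, 7, 2]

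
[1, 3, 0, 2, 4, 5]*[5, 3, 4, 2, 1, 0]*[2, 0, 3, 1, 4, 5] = [1, 3, 5, 4, 0, 2]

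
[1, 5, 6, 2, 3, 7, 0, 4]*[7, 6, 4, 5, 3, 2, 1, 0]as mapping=[0→6, 1→2, 2→1, 3→4, 4→5, 5→0, 6→7, 7→3]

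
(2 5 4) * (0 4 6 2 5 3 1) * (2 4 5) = (0 5 6 4 2 3 1) 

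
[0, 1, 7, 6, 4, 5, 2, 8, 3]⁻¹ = [0, 1, 6, 8, 4, 5, 3, 2, 7]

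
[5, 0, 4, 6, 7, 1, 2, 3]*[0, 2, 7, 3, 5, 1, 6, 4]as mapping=[0→1, 1→0, 2→5, 3→6, 4→4, 5→2, 6→7, 7→3]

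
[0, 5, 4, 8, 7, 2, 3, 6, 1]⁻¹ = [0, 8, 5, 6, 2, 1, 7, 4, 3]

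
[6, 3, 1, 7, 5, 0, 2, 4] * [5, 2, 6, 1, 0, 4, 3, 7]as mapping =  [0→3, 1→1, 2→2, 3→7, 4→4, 5→5, 6→6, 7→0]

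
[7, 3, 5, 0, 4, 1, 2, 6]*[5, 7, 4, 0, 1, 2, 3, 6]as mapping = [0→6, 1→0, 2→2, 3→5, 4→1, 5→7, 6→4, 7→3]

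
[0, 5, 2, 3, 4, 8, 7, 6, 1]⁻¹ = [0, 8, 2, 3, 4, 1, 7, 6, 5]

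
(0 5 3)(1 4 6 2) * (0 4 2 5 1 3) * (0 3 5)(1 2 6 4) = (0 2 5 3 1 6)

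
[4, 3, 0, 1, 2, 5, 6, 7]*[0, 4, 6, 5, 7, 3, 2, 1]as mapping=[0→7, 1→5, 2→0, 3→4, 4→6, 5→3, 6→2, 7→1]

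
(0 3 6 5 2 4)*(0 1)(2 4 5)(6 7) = (0 3 7 6 2 5 4 1)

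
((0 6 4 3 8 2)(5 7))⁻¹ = (0 2 8 3 4 6)(5 7)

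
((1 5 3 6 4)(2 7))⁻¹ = (1 4 6 3 5)(2 7)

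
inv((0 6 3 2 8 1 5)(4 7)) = (0 5 1 8 2 3 6)(4 7)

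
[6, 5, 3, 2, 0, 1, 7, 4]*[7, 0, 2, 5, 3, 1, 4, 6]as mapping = [0→4, 1→1, 2→5, 3→2, 4→7, 5→0, 6→6, 7→3]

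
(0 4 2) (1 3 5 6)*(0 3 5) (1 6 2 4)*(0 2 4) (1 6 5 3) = (0 6 5 4) (1 3 2) 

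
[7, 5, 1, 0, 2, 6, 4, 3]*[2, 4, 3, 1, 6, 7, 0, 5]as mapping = [0→5, 1→7, 2→4, 3→2, 4→3, 5→0, 6→6, 7→1]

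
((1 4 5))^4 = (1 4 5)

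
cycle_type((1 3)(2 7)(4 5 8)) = 2^2.3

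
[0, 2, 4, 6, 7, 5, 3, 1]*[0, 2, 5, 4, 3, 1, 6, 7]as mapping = [0→0, 1→5, 2→3, 3→6, 4→7, 5→1, 6→4, 7→2]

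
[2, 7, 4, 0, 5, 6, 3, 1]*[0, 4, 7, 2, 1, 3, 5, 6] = [7, 6, 1, 0, 3, 5, 2, 4]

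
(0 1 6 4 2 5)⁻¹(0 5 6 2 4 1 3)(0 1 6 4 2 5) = (0 4 5 2 6 3 1)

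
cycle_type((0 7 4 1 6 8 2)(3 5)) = 2.7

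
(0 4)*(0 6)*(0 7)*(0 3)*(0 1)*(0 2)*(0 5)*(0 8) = (0 4 6 7 3 1 2 5 8)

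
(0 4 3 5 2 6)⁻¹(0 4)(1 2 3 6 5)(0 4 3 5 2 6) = (0 2 1 6 5)(3 4)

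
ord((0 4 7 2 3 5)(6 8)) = 6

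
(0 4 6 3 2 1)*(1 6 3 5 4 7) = (0 7 1)(2 6 5 4 3)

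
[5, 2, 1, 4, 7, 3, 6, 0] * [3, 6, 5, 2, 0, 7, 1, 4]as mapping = [0→7, 1→5, 2→6, 3→0, 4→4, 5→2, 6→1, 7→3]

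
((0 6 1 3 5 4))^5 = (0 4 5 3 1 6)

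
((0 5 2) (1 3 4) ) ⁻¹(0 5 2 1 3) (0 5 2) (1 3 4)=(0 3 4 5 2) 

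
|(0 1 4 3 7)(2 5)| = 10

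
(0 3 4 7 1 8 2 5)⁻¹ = (0 5 2 8 1 7 4 3)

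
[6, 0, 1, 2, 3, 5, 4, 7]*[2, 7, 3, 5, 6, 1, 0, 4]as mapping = [0→0, 1→2, 2→7, 3→3, 4→5, 5→1, 6→6, 7→4]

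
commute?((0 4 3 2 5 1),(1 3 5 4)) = no:(0 4 3 2 5 1) * (1 3 5 4) = (0 1)(2 4 5 3),(1 3 5 4) * (0 4 3 2 5 1) = (0 4)(1 2 5 3)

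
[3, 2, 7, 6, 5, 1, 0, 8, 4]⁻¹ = [6, 5, 1, 0, 8, 4, 3, 2, 7]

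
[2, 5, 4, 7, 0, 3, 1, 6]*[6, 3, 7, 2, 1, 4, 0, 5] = [7, 4, 1, 5, 6, 2, 3, 0]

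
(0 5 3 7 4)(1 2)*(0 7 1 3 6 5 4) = (0 4 7)(1 2 3)(5 6)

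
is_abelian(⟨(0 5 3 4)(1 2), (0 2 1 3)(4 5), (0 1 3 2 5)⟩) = no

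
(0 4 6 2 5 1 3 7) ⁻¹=(0 7 3 1 5 2 6 4) 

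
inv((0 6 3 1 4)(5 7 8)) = (0 4 1 3 6)(5 8 7)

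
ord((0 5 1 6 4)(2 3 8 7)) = 20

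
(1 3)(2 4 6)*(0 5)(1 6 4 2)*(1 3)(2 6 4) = (0 5)(2 6 3 4)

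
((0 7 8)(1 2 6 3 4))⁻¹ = (0 8 7)(1 4 3 6 2)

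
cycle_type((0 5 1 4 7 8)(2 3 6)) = 3.6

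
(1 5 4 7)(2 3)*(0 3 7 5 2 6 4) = (0 3 6 4 5)(1 2 7)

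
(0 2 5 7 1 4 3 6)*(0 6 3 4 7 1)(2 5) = (0 5 1 7)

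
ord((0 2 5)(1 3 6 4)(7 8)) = 12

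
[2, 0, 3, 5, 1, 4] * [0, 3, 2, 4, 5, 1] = [2, 0, 4, 1, 3, 5]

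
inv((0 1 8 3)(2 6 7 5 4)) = (0 3 8 1)(2 4 5 7 6)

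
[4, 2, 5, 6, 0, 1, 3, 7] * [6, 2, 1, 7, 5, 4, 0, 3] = [5, 1, 4, 0, 6, 2, 7, 3]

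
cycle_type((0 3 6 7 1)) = 5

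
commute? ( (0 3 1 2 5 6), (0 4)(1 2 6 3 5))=no: (0 3 1 2 5 6) * (0 4)(1 2 6 3 5)=(0 5 3 2 1 6 4), (0 4)(1 2 6 3 5) * (0 3 1 2 5 6)=(0 4 3 6 1 5 2)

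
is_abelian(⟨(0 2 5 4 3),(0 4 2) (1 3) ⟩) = no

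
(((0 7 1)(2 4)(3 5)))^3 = (2 4)(3 5)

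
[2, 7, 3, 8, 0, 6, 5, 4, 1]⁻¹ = [4, 8, 0, 2, 7, 6, 5, 1, 3]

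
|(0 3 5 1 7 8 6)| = 7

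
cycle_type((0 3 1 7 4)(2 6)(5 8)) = 2^2.5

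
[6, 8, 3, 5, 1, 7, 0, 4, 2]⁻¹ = [6, 4, 8, 2, 7, 3, 0, 5, 1]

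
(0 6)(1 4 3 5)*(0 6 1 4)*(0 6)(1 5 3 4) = (0 5 1 6)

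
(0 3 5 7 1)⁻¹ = (0 1 7 5 3)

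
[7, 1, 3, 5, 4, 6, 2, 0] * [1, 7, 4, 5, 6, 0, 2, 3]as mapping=[0→3, 1→7, 2→5, 3→0, 4→6, 5→2, 6→4, 7→1]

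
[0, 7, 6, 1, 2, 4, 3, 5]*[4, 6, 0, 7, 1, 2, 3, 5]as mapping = [0→4, 1→5, 2→3, 3→6, 4→0, 5→1, 6→7, 7→2]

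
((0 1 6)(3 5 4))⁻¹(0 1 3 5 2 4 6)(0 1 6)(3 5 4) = (0 1 6 5 4 2 3)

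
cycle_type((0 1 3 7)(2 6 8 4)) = 4^2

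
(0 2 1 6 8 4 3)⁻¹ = (0 3 4 8 6 1 2)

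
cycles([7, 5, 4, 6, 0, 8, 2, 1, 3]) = (0 7 1 5 8 3 6 2 4) 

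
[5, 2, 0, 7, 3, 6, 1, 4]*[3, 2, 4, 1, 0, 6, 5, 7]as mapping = [0→6, 1→4, 2→3, 3→7, 4→1, 5→5, 6→2, 7→0]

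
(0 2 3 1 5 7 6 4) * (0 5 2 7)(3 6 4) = (0 7 4 5)(1 2 6 3)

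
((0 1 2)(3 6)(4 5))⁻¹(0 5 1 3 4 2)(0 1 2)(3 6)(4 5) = (0 1 4 2 6 5)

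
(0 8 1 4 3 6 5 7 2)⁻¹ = (0 2 7 5 6 3 4 1 8)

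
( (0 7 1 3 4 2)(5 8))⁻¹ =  (0 2 4 3 1 7)(5 8)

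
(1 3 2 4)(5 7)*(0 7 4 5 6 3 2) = (0 7 6 3)(1 2 5 4)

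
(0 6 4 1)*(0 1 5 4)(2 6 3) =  (0 3 2 6)(4 5)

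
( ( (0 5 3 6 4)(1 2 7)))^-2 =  (0 6 5 4 3)(1 2 7)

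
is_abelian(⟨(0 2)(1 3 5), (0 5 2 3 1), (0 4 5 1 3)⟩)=no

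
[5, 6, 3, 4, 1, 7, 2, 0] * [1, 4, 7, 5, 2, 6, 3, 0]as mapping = [0→6, 1→3, 2→5, 3→2, 4→4, 5→0, 6→7, 7→1]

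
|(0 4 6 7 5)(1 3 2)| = 15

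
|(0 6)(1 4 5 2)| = 4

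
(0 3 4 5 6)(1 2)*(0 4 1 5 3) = (1 2 5 6 4 3)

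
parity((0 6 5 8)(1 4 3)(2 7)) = even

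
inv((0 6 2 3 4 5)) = (0 5 4 3 2 6)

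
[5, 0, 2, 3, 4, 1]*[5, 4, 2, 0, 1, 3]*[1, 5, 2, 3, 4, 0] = [3, 0, 2, 1, 5, 4]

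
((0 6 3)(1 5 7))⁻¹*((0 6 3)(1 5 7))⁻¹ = (0 6 3)(1 5 7)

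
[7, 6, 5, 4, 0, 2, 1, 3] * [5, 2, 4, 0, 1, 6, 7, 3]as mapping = [0→3, 1→7, 2→6, 3→1, 4→5, 5→4, 6→2, 7→0]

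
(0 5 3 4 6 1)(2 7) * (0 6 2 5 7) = (0 7 5 3 4 2)(1 6)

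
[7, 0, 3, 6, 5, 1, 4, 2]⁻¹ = [1, 5, 7, 2, 6, 4, 3, 0]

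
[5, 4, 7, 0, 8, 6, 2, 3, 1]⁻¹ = [3, 8, 6, 7, 1, 0, 5, 2, 4]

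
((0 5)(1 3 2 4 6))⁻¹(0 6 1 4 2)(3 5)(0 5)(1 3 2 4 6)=(0 2)(1 3 6 4 5)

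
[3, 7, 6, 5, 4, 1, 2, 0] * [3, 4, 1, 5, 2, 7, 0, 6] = [5, 6, 0, 7, 2, 4, 1, 3]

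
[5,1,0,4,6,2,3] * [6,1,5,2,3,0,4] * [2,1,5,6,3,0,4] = [2,1,4,6,3,0,5]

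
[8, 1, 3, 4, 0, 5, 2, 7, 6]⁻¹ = [4, 1, 6, 2, 3, 5, 8, 7, 0]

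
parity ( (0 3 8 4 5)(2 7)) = odd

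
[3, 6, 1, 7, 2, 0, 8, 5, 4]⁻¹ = [5, 2, 4, 0, 8, 7, 1, 3, 6]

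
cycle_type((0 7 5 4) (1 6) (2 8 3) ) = 2.3.4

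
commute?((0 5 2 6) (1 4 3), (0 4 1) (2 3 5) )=no:(0 5 2 6) (1 4 3)*(0 4 1) (2 3 5)=(0 2 6 4 5 3), (0 4 1) (2 3 5)*(0 5 2 6) (1 4 3)=(0 3 2 1 5 6) 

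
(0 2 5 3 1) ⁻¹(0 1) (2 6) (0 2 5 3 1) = (0 2) (5 6) 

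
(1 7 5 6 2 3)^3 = (1 6)(2 7)(3 5)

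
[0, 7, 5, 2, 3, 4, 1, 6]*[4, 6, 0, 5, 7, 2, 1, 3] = [4, 3, 2, 0, 5, 7, 6, 1]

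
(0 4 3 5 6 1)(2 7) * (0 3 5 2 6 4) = (1 3 2 7 6)(4 5)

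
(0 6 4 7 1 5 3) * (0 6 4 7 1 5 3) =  (0 4 1 3 6 7 5)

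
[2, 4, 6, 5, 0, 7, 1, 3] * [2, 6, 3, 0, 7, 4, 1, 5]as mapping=[0→3, 1→7, 2→1, 3→4, 4→2, 5→5, 6→6, 7→0]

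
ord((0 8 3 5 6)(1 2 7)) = 15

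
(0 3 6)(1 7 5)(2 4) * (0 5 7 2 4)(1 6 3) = (0 1 2)(5 6)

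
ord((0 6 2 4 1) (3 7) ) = 10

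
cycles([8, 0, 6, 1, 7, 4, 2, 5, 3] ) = (0 8 3 1)(2 6)(4 7 5)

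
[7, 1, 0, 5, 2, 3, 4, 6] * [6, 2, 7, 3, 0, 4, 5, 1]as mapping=[0→1, 1→2, 2→6, 3→4, 4→7, 5→3, 6→0, 7→5]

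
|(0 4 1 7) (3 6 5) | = 12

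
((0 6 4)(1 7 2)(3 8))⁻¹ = (0 4 6)(1 2 7)(3 8)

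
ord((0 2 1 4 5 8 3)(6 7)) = 14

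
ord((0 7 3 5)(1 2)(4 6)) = 4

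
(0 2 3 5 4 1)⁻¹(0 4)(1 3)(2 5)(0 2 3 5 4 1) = (0 5)(1 2)(3 4)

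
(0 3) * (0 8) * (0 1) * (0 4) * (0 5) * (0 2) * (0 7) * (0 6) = (0 3 8 1 4 5 2 7 6)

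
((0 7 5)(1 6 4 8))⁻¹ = (0 5 7)(1 8 4 6)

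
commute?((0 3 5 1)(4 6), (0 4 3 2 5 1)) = no:(0 3 5 1)(4 6) * (0 4 3 2 5 1) = (0 2 5)(1 4 6 3), (0 4 3 2 5 1) * (0 3 5 1)(4 6) = (0 6 4 5)(1 3 2)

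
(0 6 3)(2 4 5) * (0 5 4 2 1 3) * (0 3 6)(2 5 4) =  (1 6 3 4 2 5)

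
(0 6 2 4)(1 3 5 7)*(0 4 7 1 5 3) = (0 6 2 7 5 1)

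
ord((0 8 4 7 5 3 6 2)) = 8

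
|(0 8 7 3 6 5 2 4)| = 8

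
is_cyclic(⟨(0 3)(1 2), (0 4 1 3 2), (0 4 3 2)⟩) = no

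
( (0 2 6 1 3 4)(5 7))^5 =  (0 4 3 1 6 2)(5 7)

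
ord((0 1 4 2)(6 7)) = 4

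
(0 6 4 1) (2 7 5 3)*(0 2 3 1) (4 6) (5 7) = (0 4) (1 2 5) 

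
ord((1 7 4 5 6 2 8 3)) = 8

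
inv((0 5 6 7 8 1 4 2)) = (0 2 4 1 8 7 6 5)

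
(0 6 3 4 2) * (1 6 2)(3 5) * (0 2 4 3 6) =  (0 4 1)(5 6)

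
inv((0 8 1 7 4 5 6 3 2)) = (0 2 3 6 5 4 7 1 8)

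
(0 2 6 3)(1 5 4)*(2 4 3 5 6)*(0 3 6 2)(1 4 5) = (0 5 6 1 2)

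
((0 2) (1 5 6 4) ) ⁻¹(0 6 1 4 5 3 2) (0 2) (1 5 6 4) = (0 2 4 5 1 6 3) 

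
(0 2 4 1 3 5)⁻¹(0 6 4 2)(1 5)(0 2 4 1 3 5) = (0 3)(1 4 2 6)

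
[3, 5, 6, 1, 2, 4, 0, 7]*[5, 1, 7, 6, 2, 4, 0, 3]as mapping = [0→6, 1→4, 2→0, 3→1, 4→7, 5→2, 6→5, 7→3]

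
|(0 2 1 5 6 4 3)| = 7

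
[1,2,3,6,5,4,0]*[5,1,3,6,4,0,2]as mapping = [0→1,1→3,2→6,3→2,4→0,5→4,6→5]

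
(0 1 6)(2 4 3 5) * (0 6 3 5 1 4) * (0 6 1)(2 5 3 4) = (0 2 6 1 4 3)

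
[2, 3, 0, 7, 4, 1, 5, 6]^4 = [0, 5, 2, 1, 4, 6, 7, 3]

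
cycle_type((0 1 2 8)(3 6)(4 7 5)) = 2.3.4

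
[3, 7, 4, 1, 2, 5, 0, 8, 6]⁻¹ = [6, 3, 4, 0, 2, 5, 8, 1, 7]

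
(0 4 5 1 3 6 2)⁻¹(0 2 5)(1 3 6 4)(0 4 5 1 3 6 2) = (0 1 4)(2 5 3 6)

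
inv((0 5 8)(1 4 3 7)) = (0 8 5)(1 7 3 4)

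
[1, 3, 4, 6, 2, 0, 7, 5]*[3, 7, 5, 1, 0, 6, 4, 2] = [7, 1, 0, 4, 5, 3, 2, 6]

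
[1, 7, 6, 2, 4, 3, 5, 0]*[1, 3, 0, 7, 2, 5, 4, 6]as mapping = [0→3, 1→6, 2→4, 3→0, 4→2, 5→7, 6→5, 7→1]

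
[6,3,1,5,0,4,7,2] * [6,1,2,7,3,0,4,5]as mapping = [0→4,1→7,2→1,3→0,4→6,5→3,6→5,7→2]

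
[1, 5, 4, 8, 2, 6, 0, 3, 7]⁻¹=[6, 0, 4, 7, 2, 1, 5, 8, 3]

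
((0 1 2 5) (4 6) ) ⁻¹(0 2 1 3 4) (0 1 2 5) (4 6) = (1 5 2 3 6) 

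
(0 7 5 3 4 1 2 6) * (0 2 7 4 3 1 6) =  (0 4 6 2) (1 7 5) 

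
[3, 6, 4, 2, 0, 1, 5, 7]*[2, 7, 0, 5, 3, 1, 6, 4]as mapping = [0→5, 1→6, 2→3, 3→0, 4→2, 5→7, 6→1, 7→4]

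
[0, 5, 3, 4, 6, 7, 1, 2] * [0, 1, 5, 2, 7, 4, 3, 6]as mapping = [0→0, 1→4, 2→2, 3→7, 4→3, 5→6, 6→1, 7→5]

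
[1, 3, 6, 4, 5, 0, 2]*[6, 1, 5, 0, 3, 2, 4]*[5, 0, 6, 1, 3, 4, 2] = [0, 5, 3, 1, 6, 2, 4]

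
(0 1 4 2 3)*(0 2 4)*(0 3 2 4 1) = (1 3 4)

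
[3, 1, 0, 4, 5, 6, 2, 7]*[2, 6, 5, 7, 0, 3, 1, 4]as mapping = [0→7, 1→6, 2→2, 3→0, 4→3, 5→1, 6→5, 7→4]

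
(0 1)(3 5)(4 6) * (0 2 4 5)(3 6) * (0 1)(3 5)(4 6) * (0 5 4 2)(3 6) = (0 5 2 3 1)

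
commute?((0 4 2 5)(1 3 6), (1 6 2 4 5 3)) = no:(0 4 2 5)(1 3 6)*(1 6 2 4 5 3) = (0 5)(2 3), (1 6 2 4 5 3)*(0 4 2 5)(1 3 6) = (0 4)(5 6)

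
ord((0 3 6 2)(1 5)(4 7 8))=12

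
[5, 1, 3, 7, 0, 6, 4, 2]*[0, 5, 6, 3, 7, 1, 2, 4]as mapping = [0→1, 1→5, 2→3, 3→4, 4→0, 5→2, 6→7, 7→6]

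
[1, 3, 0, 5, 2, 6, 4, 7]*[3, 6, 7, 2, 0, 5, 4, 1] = [6, 2, 3, 5, 7, 4, 0, 1]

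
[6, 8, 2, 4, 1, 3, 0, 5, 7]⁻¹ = [6, 4, 2, 5, 3, 7, 0, 8, 1]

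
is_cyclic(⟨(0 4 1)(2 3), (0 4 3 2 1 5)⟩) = no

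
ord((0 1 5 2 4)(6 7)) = 10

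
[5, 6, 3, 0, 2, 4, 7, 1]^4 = [3, 6, 4, 2, 5, 0, 7, 1]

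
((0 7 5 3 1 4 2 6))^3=(0 3 2 7 1 6 5 4)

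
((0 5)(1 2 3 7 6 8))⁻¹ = (0 5)(1 8 6 7 3 2)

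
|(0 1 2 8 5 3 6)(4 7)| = 14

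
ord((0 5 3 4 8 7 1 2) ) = 8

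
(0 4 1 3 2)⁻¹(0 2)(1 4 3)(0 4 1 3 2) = (0 4)(1 2 3)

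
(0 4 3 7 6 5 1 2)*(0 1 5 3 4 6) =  (0 6 3 7)(1 2)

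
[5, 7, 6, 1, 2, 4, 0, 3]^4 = [6, 7, 4, 1, 5, 0, 2, 3]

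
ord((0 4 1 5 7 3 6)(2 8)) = 14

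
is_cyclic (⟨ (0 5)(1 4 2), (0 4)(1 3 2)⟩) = no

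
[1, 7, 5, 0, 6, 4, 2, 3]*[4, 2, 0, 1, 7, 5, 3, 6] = [2, 6, 5, 4, 3, 7, 0, 1]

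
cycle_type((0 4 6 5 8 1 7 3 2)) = 9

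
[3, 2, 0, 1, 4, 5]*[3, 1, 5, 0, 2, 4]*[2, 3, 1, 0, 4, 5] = [2, 5, 0, 3, 1, 4]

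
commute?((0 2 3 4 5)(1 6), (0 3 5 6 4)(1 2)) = no:(0 2 3 4 5)(1 6)*(0 3 5 6 4)(1 2) = (0 1 4 6 2 5 3), (0 3 5 6 4)(1 2)*(0 2 3 4 5)(1 6) = (0 4 2 6 5 1 3)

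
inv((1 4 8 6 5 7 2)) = (1 2 7 5 6 8 4)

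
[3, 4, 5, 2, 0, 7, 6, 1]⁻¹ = [4, 7, 3, 0, 1, 2, 6, 5]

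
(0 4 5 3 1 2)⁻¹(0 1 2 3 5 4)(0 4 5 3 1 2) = (0 1 3 5 4 2)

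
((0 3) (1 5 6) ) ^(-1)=(0 3) (1 6 5) 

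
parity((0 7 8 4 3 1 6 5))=odd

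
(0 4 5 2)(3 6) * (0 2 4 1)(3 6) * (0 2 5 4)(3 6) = (0 1 2 5)(3 6)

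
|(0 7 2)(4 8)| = 6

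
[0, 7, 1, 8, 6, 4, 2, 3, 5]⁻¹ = [0, 2, 6, 7, 5, 8, 4, 1, 3]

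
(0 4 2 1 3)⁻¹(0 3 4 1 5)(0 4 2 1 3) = (0 2 3 5 4)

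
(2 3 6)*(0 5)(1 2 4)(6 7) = (0 5)(1 2 3 7 6 4)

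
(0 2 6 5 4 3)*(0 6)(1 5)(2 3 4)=(0 3 6 1 5 2)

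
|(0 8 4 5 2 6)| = 6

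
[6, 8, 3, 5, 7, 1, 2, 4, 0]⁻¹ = [8, 5, 6, 2, 7, 3, 0, 4, 1]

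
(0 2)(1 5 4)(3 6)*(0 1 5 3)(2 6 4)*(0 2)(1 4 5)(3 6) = (0 3 5)(1 6 2 4)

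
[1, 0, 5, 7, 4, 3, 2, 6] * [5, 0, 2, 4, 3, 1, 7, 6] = [0, 5, 1, 6, 3, 4, 2, 7]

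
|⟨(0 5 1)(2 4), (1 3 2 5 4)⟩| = 720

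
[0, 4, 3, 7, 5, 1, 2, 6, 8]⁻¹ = [0, 5, 6, 2, 1, 4, 7, 3, 8]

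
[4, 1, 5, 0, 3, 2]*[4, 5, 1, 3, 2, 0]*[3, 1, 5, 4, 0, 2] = [5, 2, 3, 0, 4, 1]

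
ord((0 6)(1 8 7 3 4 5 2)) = 14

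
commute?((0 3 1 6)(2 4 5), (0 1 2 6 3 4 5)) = no:(0 3 1 6)(2 4 5)*(0 1 2 6 3 4 5) = (0 4)(1 3 2 5 6), (0 1 2 6 3 4 5)*(0 3 1 6)(2 4 5) = (0 6 1 4 2)(3 5)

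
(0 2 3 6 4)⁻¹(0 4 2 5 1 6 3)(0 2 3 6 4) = (0 3 5 1 4 6 2)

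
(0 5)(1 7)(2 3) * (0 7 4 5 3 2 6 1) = (0 3 6 1 4 5 7)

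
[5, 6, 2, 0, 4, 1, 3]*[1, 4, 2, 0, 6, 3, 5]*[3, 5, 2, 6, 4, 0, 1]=[6, 0, 2, 5, 1, 4, 3]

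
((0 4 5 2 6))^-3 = (0 5 6 4 2)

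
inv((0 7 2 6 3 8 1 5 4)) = (0 4 5 1 8 3 6 2 7)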